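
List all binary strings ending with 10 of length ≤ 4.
10, 010, 110, 0010, 0110, 1010, 1110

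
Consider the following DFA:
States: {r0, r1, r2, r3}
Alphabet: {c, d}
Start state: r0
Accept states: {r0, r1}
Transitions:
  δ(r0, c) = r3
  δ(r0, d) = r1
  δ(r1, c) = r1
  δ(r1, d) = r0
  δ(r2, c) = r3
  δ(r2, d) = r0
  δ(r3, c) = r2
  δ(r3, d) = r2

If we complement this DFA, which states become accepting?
Complement accept states = All states \ Original accept states
= {r0, r1, r2, r3} \ {r0, r1}
{r2, r3}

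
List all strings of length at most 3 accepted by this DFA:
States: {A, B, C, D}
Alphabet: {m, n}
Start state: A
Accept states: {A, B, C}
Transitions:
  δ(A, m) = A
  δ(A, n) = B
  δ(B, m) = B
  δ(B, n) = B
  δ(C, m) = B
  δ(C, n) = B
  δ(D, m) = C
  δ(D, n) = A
ε, m, n, mm, mn, nm, nn, mmm, mmn, mnm, mnn, nmm, nmn, nnm, nnn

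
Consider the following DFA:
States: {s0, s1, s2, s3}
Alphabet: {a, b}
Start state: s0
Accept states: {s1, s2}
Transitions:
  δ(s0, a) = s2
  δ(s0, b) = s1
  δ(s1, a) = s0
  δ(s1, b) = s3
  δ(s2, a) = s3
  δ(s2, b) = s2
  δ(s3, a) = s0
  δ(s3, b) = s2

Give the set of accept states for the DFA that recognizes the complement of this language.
Complement accept states = All states \ Original accept states
= {s0, s1, s2, s3} \ {s1, s2}
{s0, s3}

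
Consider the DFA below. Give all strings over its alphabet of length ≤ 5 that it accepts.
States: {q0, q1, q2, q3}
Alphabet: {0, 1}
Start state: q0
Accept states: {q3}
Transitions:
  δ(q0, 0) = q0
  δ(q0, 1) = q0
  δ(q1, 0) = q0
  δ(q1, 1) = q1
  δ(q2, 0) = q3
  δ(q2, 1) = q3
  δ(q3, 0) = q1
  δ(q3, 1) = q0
None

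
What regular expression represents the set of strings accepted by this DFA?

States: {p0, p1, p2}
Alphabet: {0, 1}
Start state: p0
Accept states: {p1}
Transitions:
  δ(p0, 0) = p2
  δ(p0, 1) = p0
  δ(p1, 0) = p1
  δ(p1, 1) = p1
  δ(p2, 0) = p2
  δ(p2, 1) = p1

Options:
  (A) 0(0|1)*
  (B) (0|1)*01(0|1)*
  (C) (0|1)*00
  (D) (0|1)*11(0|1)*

Check each option against the DFA on short strings; one disagreement eliminates an option:
  (A) 0(0|1)*: on '0' the DFA goes p0 → p2 and rejects (p2 ∉ Accept), but the regex matches it → eliminate
  (B) (0|1)*01(0|1)*: agrees with the DFA on every string of length ≤ 6
  (C) (0|1)*00: on '00' the DFA goes p0 → p2 → p2 and rejects (p2 ∉ Accept), but the regex matches it → eliminate
  (D) (0|1)*11(0|1)*: on '01' the DFA goes p0 → p2 → p1 and accepts (p1 ∈ Accept), but the regex does not match it → eliminate
Only (B) is consistent with the DFA.
(B) (0|1)*01(0|1)*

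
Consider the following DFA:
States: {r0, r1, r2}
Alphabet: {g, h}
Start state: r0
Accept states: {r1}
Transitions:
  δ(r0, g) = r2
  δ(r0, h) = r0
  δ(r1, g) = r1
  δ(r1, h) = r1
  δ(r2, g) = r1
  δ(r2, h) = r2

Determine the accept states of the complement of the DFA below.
Complement accept states = All states \ Original accept states
= {r0, r1, r2} \ {r1}
{r0, r2}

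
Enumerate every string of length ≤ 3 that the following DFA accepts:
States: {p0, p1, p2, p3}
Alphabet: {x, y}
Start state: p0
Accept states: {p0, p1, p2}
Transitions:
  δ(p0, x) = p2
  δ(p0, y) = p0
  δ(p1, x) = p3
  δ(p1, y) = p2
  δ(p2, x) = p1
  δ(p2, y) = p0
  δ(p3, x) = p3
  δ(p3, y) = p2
ε, x, y, xx, xy, yx, yy, xxy, xyx, xyy, yxx, yxy, yyx, yyy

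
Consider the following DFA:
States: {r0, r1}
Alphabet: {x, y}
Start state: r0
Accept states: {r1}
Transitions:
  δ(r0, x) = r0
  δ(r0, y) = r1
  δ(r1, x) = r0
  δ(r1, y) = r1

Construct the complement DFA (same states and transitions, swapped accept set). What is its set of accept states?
Complement accept states = All states \ Original accept states
= {r0, r1} \ {r1}
{r0}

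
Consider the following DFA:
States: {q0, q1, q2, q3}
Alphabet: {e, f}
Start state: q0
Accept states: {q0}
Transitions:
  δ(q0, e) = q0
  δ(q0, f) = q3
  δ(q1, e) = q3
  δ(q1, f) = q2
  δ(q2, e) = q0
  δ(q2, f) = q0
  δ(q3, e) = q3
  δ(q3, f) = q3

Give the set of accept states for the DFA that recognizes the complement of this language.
Complement accept states = All states \ Original accept states
= {q0, q1, q2, q3} \ {q0}
{q1, q2, q3}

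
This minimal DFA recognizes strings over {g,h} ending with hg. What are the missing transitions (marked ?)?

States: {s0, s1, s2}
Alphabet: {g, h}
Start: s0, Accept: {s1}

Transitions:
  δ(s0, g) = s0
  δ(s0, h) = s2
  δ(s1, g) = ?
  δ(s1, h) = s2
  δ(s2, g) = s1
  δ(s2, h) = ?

From the language and accept set, identify what each state tracks — s0: no suffix match; s1: suffix is hg; s2: one trailing h.
Each missing δ(q, a) is the state matching the new tracked value after reading a.
δ(s1, g) = s0; δ(s2, h) = s2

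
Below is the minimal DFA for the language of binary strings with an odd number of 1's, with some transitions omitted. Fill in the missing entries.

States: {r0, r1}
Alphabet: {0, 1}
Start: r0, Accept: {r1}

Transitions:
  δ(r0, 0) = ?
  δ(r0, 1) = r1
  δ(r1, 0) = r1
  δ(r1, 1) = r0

From the language and accept set, identify what each state tracks — r0: even number of 1's so far; r1: odd number of 1's so far.
Each missing δ(q, a) is the state matching the new tracked value after reading a.
δ(r0, 0) = r0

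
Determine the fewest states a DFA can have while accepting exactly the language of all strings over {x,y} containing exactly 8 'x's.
By Myhill–Nerode, count the distinguishable equivalence classes: 10 classes — having seen 0, 1, …, 8, or >8 copies of 'x'; the count-8 class is the only accepting one and >8 is dead.
10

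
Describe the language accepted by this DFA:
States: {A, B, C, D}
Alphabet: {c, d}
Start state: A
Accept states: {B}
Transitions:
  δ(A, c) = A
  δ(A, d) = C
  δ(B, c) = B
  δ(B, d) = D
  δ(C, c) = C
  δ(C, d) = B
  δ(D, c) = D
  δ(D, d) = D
Testing a few strings:
  'dc' → reject
  'd' → reject
  'dd' → accept
  'c' → reject
State roles: A=zero d's; B=two d's; C=one d; D=≥ three d's (dead)
All strings over {c,d} containing exactly two d's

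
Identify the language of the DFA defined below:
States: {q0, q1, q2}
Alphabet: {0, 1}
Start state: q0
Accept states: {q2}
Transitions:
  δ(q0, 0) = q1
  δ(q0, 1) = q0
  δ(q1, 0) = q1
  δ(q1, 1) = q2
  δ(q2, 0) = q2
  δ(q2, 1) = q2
Testing a few strings:
  '1001' → accept
  '1' → reject
  '01' → accept
  '0100' → accept
State roles: q0=no 0 seen yet; q1=seen a 0, waiting for 1; q2=substring 01 seen
All binary strings containing the substring 01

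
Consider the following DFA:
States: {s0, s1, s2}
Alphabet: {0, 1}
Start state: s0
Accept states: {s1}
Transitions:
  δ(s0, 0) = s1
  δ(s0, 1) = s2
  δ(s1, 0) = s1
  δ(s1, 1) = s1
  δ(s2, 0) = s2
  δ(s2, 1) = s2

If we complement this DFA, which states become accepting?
Complement accept states = All states \ Original accept states
= {s0, s1, s2} \ {s1}
{s0, s2}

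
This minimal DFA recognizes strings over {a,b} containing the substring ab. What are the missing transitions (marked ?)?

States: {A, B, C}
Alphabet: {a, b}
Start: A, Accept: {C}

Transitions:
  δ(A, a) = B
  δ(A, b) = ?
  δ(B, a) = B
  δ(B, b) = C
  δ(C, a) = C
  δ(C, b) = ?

From the language and accept set, identify what each state tracks — A: no a seen yet; B: seen a a, waiting for b; C: substring ab seen.
Each missing δ(q, a) is the state matching the new tracked value after reading a.
δ(A, b) = A; δ(C, b) = C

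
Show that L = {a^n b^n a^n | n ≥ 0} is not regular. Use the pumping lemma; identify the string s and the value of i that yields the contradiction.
Assume L is regular with pumping length p. Idea: pumping the first a-block unbalances it against the other two.
Choose s = a^p b^p a^p ∈ L (|s| = 3p ≥ p). By the pumping lemma, s = xyz with |xy| ≤ p, |y| > 0, so y = a^k with k ≥ 1, inside the first a-block. Then xy²z = a^(p+k) b^p a^p. The first block has length p+k ≠ p, so the three block lengths are no longer equal and xy²z ∉ L.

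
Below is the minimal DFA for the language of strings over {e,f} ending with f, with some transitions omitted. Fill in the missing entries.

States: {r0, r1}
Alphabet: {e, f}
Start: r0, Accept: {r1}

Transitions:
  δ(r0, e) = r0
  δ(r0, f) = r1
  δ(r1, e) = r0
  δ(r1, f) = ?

From the language and accept set, identify what each state tracks — r0: last symbol not f; r1: last symbol is f.
Each missing δ(q, a) is the state matching the new tracked value after reading a.
δ(r1, f) = r1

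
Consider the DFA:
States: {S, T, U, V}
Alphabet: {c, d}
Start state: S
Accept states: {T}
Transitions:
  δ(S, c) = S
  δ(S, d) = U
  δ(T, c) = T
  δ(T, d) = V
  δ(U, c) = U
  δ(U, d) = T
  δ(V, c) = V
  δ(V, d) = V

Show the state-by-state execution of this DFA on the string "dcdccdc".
read 'd': S → U
  read 'c': U → U
  read 'd': U → T
  read 'c': T → T
  read 'c': T → T
  read 'd': T → V
  read 'c': V → V
S -> U -> U -> T -> T -> T -> V -> V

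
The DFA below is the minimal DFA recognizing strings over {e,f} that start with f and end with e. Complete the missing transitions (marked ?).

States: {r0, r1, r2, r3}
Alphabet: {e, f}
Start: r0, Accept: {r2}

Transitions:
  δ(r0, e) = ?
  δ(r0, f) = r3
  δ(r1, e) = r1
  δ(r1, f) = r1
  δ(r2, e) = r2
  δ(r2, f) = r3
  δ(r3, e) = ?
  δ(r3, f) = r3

From the language and accept set, identify what each state tracks — r0: no input read; r1: started with e (dead); r2: started with f, last symbol e; r3: started with f, last symbol f.
Each missing δ(q, a) is the state matching the new tracked value after reading a.
δ(r0, e) = r1; δ(r3, e) = r2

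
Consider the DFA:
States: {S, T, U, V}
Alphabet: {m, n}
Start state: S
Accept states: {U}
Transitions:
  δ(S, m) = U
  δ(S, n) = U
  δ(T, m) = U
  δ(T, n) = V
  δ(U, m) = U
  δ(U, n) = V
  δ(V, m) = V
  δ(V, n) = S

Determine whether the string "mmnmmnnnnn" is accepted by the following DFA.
Processing string "mmnmmnnnnn":
  S --m--> U
  U --m--> U
  U --n--> V
  V --m--> V
  V --m--> V
  V --n--> S
  S --n--> U
  U --n--> V
  V --n--> S
  S --n--> U
Final state: U
Accept states: {U}
Yes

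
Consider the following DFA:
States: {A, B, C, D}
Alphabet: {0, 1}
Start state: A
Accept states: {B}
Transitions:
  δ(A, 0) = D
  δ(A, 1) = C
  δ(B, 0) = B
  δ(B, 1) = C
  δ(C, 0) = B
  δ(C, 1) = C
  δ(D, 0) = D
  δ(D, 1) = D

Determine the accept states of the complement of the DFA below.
Complement accept states = All states \ Original accept states
= {A, B, C, D} \ {B}
{A, C, D}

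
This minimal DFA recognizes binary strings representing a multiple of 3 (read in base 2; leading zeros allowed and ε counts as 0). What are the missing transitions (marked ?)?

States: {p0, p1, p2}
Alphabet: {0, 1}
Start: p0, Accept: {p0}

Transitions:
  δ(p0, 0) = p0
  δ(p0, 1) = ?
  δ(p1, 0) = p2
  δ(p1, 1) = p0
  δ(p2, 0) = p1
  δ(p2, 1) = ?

From the language and accept set, identify what each state tracks — p0: value ≡ 0 (mod 3); p1: value ≡ 1 (mod 3); p2: value ≡ 2 (mod 3).
Each missing δ(q, a) is the state matching the new tracked value after reading a.
δ(p0, 1) = p1; δ(p2, 1) = p2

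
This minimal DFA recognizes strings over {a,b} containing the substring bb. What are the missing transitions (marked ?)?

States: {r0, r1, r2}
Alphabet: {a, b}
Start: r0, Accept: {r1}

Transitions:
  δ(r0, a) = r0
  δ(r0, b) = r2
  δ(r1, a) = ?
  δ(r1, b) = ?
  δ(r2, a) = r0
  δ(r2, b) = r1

From the language and accept set, identify what each state tracks — r0: no progress toward bb; r1: substring bb seen; r2: one trailing b.
Each missing δ(q, a) is the state matching the new tracked value after reading a.
δ(r1, a) = r1; δ(r1, b) = r1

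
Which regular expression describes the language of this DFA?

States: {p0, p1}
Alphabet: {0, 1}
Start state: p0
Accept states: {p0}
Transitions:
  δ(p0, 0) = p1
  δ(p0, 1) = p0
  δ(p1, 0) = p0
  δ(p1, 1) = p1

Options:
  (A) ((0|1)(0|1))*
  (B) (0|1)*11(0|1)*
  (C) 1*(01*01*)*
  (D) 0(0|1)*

Check each option against the DFA on short strings; one disagreement eliminates an option:
  (A) ((0|1)(0|1))*: on '1' the DFA goes p0 → p0 and accepts (p0 ∈ Accept), but the regex does not match it → eliminate
  (B) (0|1)*11(0|1)*: on ε the DFA stays in p0 and accepts (p0 ∈ Accept), but the regex does not match it → eliminate
  (C) 1*(01*01*)*: agrees with the DFA on every string of length ≤ 6
  (D) 0(0|1)*: on ε the DFA stays in p0 and accepts (p0 ∈ Accept), but the regex does not match it → eliminate
Only (C) is consistent with the DFA.
(C) 1*(01*01*)*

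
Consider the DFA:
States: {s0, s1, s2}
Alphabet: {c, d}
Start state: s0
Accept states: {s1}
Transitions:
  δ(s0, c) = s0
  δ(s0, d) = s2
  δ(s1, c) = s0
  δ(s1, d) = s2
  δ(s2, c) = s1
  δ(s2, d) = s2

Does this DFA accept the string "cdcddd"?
Processing string "cdcddd":
  s0 --c--> s0
  s0 --d--> s2
  s2 --c--> s1
  s1 --d--> s2
  s2 --d--> s2
  s2 --d--> s2
Final state: s2
Accept states: {s1}
No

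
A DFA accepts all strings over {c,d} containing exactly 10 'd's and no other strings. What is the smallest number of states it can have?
By Myhill–Nerode, count the distinguishable equivalence classes: 12 classes — having seen 0, 1, …, 10, or >10 copies of 'd'; the count-10 class is the only accepting one and >10 is dead.
12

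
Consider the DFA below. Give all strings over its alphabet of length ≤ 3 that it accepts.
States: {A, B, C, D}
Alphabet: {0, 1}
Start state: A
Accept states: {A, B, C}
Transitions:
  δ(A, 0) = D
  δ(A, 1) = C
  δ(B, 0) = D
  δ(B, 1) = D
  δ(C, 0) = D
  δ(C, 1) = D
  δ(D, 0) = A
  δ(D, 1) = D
ε, 1, 00, 001, 010, 100, 110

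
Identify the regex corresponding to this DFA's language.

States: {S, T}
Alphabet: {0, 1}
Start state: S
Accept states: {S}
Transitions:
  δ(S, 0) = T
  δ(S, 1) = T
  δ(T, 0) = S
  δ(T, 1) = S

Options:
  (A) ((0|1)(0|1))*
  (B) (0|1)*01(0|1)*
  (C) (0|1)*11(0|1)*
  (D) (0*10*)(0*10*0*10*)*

Check each option against the DFA on short strings; one disagreement eliminates an option:
  (A) ((0|1)(0|1))*: agrees with the DFA on every string of length ≤ 6
  (B) (0|1)*01(0|1)*: on ε the DFA stays in S and accepts (S ∈ Accept), but the regex does not match it → eliminate
  (C) (0|1)*11(0|1)*: on ε the DFA stays in S and accepts (S ∈ Accept), but the regex does not match it → eliminate
  (D) (0*10*)(0*10*0*10*)*: on ε the DFA stays in S and accepts (S ∈ Accept), but the regex does not match it → eliminate
Only (A) is consistent with the DFA.
(A) ((0|1)(0|1))*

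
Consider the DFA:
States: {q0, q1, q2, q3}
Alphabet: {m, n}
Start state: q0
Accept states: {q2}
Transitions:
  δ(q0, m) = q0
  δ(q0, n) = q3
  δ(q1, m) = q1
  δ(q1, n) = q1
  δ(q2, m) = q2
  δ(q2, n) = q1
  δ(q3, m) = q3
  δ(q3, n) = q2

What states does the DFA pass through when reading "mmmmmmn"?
read 'm': q0 → q0
  read 'm': q0 → q0
  read 'm': q0 → q0
  read 'm': q0 → q0
  read 'm': q0 → q0
  read 'm': q0 → q0
  read 'n': q0 → q3
q0 -> q0 -> q0 -> q0 -> q0 -> q0 -> q0 -> q3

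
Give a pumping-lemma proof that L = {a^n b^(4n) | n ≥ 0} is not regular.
Assume L is regular with pumping length p. Idea: pumping the a-block breaks the 1:4 ratio.
Choose s = a^p b^(4p) (length 5p ≥ p). By the pumping lemma, s = xyz with |xy| ≤ p, |y| > 0, so y = a^k with k ≥ 1. Then xy²z = a^(p+k) b^(4p). For this to be in L we would need 4p = 4(p+k), i.e. 4k = 0, contradicting k ≥ 1. So xy²z ∉ L.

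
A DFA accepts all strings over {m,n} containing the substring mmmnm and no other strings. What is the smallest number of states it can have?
By Myhill–Nerode, count the distinguishable equivalence classes: 6 classes — one per longest suffix of the input that is a prefix of 'mmmnm' (lengths 0 through 4), plus an absorbing 'already seen mmmnm' class.
6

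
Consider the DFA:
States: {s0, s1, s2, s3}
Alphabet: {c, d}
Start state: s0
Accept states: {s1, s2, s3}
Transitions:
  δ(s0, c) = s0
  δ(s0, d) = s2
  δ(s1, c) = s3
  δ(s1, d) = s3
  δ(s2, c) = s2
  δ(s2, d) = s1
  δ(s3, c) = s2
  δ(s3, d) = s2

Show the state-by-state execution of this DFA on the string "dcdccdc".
read 'd': s0 → s2
  read 'c': s2 → s2
  read 'd': s2 → s1
  read 'c': s1 → s3
  read 'c': s3 → s2
  read 'd': s2 → s1
  read 'c': s1 → s3
s0 -> s2 -> s2 -> s1 -> s3 -> s2 -> s1 -> s3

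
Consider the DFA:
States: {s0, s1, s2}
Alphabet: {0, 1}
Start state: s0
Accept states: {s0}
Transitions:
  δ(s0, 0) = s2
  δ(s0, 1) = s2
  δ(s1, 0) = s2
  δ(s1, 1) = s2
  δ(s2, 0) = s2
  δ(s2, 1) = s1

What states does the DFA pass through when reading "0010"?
read '0': s0 → s2
  read '0': s2 → s2
  read '1': s2 → s1
  read '0': s1 → s2
s0 -> s2 -> s2 -> s1 -> s2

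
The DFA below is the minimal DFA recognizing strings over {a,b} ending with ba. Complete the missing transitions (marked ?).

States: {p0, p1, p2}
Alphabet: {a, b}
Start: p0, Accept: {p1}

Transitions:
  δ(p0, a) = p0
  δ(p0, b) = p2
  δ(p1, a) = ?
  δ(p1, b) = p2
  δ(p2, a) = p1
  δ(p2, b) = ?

From the language and accept set, identify what each state tracks — p0: no suffix match; p1: suffix is ba; p2: one trailing b.
Each missing δ(q, a) is the state matching the new tracked value after reading a.
δ(p1, a) = p0; δ(p2, b) = p2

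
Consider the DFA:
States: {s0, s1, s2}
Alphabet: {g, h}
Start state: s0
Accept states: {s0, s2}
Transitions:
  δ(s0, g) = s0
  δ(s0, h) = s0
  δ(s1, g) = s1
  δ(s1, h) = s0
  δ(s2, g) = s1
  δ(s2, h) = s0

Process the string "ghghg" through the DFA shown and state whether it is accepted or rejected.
Processing string "ghghg":
  s0 --g--> s0
  s0 --h--> s0
  s0 --g--> s0
  s0 --h--> s0
  s0 --g--> s0
Final state: s0
Accept states: {s0, s2}
Yes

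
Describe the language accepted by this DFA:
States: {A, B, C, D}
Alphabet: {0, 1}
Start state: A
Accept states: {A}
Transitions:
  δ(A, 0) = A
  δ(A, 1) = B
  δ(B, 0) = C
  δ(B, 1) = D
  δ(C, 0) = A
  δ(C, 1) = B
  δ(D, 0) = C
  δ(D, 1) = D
Testing a few strings:
  '0' → accept
  '1' → reject
  '100' → accept
  '11' → reject
State roles: A=value ≡ 0 (mod 4); B=value ≡ 1 (mod 4); C=value ≡ 2 (mod 4); D=value ≡ 3 (mod 4)
All binary strings representing a multiple of 4 (read in base 2; leading zeros allowed and ε counts as 0)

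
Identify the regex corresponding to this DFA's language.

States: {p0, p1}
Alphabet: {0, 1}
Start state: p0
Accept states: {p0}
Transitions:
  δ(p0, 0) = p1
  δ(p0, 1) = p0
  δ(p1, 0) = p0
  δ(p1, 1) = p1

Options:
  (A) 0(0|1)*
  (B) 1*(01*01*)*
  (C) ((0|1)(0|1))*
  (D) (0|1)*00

Check each option against the DFA on short strings; one disagreement eliminates an option:
  (A) 0(0|1)*: on ε the DFA stays in p0 and accepts (p0 ∈ Accept), but the regex does not match it → eliminate
  (B) 1*(01*01*)*: agrees with the DFA on every string of length ≤ 6
  (C) ((0|1)(0|1))*: on '1' the DFA goes p0 → p0 and accepts (p0 ∈ Accept), but the regex does not match it → eliminate
  (D) (0|1)*00: on ε the DFA stays in p0 and accepts (p0 ∈ Accept), but the regex does not match it → eliminate
Only (B) is consistent with the DFA.
(B) 1*(01*01*)*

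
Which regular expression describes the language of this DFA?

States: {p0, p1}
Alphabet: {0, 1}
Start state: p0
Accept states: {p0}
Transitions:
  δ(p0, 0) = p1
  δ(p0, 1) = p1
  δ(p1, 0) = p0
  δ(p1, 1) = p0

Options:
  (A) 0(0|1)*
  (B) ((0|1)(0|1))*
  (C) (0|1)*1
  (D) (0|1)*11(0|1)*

Check each option against the DFA on short strings; one disagreement eliminates an option:
  (A) 0(0|1)*: on ε the DFA stays in p0 and accepts (p0 ∈ Accept), but the regex does not match it → eliminate
  (B) ((0|1)(0|1))*: agrees with the DFA on every string of length ≤ 6
  (C) (0|1)*1: on ε the DFA stays in p0 and accepts (p0 ∈ Accept), but the regex does not match it → eliminate
  (D) (0|1)*11(0|1)*: on ε the DFA stays in p0 and accepts (p0 ∈ Accept), but the regex does not match it → eliminate
Only (B) is consistent with the DFA.
(B) ((0|1)(0|1))*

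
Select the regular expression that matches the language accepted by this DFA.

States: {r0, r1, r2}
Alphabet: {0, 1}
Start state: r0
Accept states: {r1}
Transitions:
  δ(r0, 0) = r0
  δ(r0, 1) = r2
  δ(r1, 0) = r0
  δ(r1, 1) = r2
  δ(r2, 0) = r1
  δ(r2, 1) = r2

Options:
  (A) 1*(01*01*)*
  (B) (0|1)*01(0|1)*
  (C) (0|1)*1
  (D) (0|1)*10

Check each option against the DFA on short strings; one disagreement eliminates an option:
  (A) 1*(01*01*)*: on ε the DFA stays in r0 and rejects (r0 ∉ Accept), but the regex matches it → eliminate
  (B) (0|1)*01(0|1)*: on '01' the DFA goes r0 → r0 → r2 and rejects (r2 ∉ Accept), but the regex matches it → eliminate
  (C) (0|1)*1: on '1' the DFA goes r0 → r2 and rejects (r2 ∉ Accept), but the regex matches it → eliminate
  (D) (0|1)*10: agrees with the DFA on every string of length ≤ 6
Only (D) is consistent with the DFA.
(D) (0|1)*10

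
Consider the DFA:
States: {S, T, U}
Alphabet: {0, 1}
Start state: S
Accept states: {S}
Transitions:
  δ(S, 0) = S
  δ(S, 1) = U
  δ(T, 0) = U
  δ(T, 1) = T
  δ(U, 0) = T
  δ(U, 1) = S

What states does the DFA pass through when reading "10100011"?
read '1': S → U
  read '0': U → T
  read '1': T → T
  read '0': T → U
  read '0': U → T
  read '0': T → U
  read '1': U → S
  read '1': S → U
S -> U -> T -> T -> U -> T -> U -> S -> U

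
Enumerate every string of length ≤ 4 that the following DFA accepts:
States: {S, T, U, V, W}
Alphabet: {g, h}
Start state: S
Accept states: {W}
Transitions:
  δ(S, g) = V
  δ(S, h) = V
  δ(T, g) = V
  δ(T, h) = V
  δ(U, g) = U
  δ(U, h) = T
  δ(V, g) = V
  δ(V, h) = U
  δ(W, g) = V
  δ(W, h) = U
None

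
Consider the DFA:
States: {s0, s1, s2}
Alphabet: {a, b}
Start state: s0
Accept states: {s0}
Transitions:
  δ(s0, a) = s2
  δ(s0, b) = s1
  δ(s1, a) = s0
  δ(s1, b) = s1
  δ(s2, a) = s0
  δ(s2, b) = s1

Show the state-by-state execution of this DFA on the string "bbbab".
read 'b': s0 → s1
  read 'b': s1 → s1
  read 'b': s1 → s1
  read 'a': s1 → s0
  read 'b': s0 → s1
s0 -> s1 -> s1 -> s1 -> s0 -> s1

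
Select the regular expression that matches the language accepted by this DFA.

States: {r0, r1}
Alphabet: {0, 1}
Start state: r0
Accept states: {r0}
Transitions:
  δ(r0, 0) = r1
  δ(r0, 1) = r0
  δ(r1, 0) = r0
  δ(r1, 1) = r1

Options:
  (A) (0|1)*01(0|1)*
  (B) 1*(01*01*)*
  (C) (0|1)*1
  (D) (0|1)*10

Check each option against the DFA on short strings; one disagreement eliminates an option:
  (A) (0|1)*01(0|1)*: on ε the DFA stays in r0 and accepts (r0 ∈ Accept), but the regex does not match it → eliminate
  (B) 1*(01*01*)*: agrees with the DFA on every string of length ≤ 6
  (C) (0|1)*1: on ε the DFA stays in r0 and accepts (r0 ∈ Accept), but the regex does not match it → eliminate
  (D) (0|1)*10: on ε the DFA stays in r0 and accepts (r0 ∈ Accept), but the regex does not match it → eliminate
Only (B) is consistent with the DFA.
(B) 1*(01*01*)*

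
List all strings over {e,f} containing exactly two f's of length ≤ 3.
ff, eff, fef, ffe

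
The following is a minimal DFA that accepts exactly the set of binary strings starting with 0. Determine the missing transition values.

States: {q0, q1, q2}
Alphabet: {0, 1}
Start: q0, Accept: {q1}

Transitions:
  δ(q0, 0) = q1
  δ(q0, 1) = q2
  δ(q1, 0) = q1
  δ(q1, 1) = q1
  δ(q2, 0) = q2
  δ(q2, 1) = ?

From the language and accept set, identify what each state tracks — q0: no input read; q1: started with 0; q2: started with 1 (dead).
Each missing δ(q, a) is the state matching the new tracked value after reading a.
δ(q2, 1) = q2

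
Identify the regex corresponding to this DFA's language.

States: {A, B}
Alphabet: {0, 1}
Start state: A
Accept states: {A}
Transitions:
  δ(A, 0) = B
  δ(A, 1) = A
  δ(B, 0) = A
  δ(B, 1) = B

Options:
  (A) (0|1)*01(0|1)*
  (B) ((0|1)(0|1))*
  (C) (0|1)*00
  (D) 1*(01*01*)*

Check each option against the DFA on short strings; one disagreement eliminates an option:
  (A) (0|1)*01(0|1)*: on ε the DFA stays in A and accepts (A ∈ Accept), but the regex does not match it → eliminate
  (B) ((0|1)(0|1))*: on '1' the DFA goes A → A and accepts (A ∈ Accept), but the regex does not match it → eliminate
  (C) (0|1)*00: on ε the DFA stays in A and accepts (A ∈ Accept), but the regex does not match it → eliminate
  (D) 1*(01*01*)*: agrees with the DFA on every string of length ≤ 6
Only (D) is consistent with the DFA.
(D) 1*(01*01*)*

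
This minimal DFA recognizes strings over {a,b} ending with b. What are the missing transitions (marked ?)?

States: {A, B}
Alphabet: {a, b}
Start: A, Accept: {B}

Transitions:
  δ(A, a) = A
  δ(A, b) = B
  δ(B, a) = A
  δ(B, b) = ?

From the language and accept set, identify what each state tracks — A: last symbol not b; B: last symbol is b.
Each missing δ(q, a) is the state matching the new tracked value after reading a.
δ(B, b) = B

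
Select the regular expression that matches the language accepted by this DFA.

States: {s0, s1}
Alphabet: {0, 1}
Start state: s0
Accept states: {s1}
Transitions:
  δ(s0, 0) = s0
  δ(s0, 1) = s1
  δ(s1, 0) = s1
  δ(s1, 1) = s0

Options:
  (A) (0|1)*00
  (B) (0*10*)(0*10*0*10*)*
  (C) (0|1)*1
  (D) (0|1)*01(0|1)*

Check each option against the DFA on short strings; one disagreement eliminates an option:
  (A) (0|1)*00: on '1' the DFA goes s0 → s1 and accepts (s1 ∈ Accept), but the regex does not match it → eliminate
  (B) (0*10*)(0*10*0*10*)*: agrees with the DFA on every string of length ≤ 6
  (C) (0|1)*1: on '10' the DFA goes s0 → s1 → s1 and accepts (s1 ∈ Accept), but the regex does not match it → eliminate
  (D) (0|1)*01(0|1)*: on '1' the DFA goes s0 → s1 and accepts (s1 ∈ Accept), but the regex does not match it → eliminate
Only (B) is consistent with the DFA.
(B) (0*10*)(0*10*0*10*)*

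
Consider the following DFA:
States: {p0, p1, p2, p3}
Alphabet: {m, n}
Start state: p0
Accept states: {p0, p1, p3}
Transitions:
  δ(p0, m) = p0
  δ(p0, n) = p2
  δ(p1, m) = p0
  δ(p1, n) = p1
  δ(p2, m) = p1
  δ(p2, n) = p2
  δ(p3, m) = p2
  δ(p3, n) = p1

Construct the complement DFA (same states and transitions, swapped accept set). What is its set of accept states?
Complement accept states = All states \ Original accept states
= {p0, p1, p2, p3} \ {p0, p1, p3}
{p2}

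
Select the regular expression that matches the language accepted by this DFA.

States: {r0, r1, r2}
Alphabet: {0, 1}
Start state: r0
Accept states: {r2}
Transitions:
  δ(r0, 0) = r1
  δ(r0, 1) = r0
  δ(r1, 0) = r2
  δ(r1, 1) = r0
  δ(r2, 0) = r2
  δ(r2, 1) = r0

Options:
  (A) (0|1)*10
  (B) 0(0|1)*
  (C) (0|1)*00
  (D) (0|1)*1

Check each option against the DFA on short strings; one disagreement eliminates an option:
  (A) (0|1)*10: on '00' the DFA goes r0 → r1 → r2 and accepts (r2 ∈ Accept), but the regex does not match it → eliminate
  (B) 0(0|1)*: on '0' the DFA goes r0 → r1 and rejects (r1 ∉ Accept), but the regex matches it → eliminate
  (C) (0|1)*00: agrees with the DFA on every string of length ≤ 6
  (D) (0|1)*1: on '1' the DFA goes r0 → r0 and rejects (r0 ∉ Accept), but the regex matches it → eliminate
Only (C) is consistent with the DFA.
(C) (0|1)*00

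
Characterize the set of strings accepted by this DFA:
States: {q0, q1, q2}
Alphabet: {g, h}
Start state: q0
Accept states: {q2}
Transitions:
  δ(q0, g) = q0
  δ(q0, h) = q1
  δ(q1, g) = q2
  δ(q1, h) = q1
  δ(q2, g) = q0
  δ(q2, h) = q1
Testing a few strings:
  'g' → reject
  'ghhh' → reject
  'ggg' → reject
  'ghhg' → accept
State roles: q0=no suffix match; q1=one trailing h; q2=suffix is hg
All strings over {g,h} ending with hg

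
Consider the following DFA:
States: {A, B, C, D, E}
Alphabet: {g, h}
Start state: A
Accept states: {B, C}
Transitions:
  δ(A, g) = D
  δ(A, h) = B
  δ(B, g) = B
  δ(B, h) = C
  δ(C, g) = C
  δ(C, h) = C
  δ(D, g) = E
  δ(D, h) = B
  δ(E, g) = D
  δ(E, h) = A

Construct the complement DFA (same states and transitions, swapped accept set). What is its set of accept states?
Complement accept states = All states \ Original accept states
= {A, B, C, D, E} \ {B, C}
{A, D, E}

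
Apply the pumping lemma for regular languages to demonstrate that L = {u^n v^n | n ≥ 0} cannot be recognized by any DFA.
Assume L is regular with pumping length p. Idea: pumping the u-block changes the count balance.
Choose s = u^p v^p (length 2p ≥ p). By the pumping lemma, s = xyz with |xy| ≤ p, |y| > 0. So y = u^k for some k > 0 (since xy is entirely within the u's). Pumping gives xy²z = u^(p+k) v^p, which is not in L since p+k ≠ p.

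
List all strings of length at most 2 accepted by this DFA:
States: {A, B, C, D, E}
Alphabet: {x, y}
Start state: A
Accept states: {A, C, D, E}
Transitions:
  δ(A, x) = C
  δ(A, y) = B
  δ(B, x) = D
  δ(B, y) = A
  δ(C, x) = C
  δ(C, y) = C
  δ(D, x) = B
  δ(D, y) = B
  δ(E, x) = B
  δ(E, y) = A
ε, x, xx, xy, yx, yy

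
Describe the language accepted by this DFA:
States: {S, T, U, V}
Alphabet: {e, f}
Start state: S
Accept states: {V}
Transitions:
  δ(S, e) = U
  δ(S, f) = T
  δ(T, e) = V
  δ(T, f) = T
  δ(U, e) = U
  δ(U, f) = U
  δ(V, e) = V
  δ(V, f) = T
Testing a few strings:
  'fff' → reject
  'e' → reject
  'eefe' → reject
  'ee' → reject
State roles: S=no input read; T=started with f, last symbol f; U=started with e (dead); V=started with f, last symbol e
All strings over {e,f} that start with f and end with e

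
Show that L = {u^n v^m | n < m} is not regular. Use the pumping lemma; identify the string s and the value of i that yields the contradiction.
Assume L is regular with pumping length p. Idea: pumping up the u-block makes the u-count reach the v-count.
Choose s = u^p v^(p+1) ∈ L. By the pumping lemma, s = xyz with |xy| ≤ p, |y| > 0, so y = u^k with k ≥ 1. Then xy²z = u^(p+k) v^(p+1). Since p+k ≥ p+1, the number of u's is no longer strictly less than the number of v's, so xy²z ∉ L.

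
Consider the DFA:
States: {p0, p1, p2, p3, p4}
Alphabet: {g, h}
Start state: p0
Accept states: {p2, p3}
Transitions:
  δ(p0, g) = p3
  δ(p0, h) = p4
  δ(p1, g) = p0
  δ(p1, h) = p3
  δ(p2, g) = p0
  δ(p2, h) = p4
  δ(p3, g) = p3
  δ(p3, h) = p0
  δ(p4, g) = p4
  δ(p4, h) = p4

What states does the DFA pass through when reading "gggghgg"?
read 'g': p0 → p3
  read 'g': p3 → p3
  read 'g': p3 → p3
  read 'g': p3 → p3
  read 'h': p3 → p0
  read 'g': p0 → p3
  read 'g': p3 → p3
p0 -> p3 -> p3 -> p3 -> p3 -> p0 -> p3 -> p3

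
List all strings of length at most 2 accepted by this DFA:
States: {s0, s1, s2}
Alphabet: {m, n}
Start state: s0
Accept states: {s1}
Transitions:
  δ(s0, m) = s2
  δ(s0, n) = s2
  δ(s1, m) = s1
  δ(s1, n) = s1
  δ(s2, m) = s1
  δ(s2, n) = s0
mm, nm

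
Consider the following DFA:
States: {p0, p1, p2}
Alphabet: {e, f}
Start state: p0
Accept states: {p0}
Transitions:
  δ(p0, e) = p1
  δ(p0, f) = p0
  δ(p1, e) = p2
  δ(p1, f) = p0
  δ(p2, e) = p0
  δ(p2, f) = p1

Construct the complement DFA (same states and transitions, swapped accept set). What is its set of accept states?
Complement accept states = All states \ Original accept states
= {p0, p1, p2} \ {p0}
{p1, p2}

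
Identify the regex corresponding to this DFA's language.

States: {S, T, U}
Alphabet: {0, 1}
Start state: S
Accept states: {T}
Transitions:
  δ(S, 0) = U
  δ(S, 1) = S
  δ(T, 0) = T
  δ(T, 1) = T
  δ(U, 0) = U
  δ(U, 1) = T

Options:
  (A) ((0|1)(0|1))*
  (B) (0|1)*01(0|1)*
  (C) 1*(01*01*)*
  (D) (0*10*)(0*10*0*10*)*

Check each option against the DFA on short strings; one disagreement eliminates an option:
  (A) ((0|1)(0|1))*: on ε the DFA stays in S and rejects (S ∉ Accept), but the regex matches it → eliminate
  (B) (0|1)*01(0|1)*: agrees with the DFA on every string of length ≤ 6
  (C) 1*(01*01*)*: on ε the DFA stays in S and rejects (S ∉ Accept), but the regex matches it → eliminate
  (D) (0*10*)(0*10*0*10*)*: on '1' the DFA goes S → S and rejects (S ∉ Accept), but the regex matches it → eliminate
Only (B) is consistent with the DFA.
(B) (0|1)*01(0|1)*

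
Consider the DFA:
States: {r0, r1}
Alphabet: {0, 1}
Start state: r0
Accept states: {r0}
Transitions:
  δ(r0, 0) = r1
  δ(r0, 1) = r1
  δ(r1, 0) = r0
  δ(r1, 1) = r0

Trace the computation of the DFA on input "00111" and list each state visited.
read '0': r0 → r1
  read '0': r1 → r0
  read '1': r0 → r1
  read '1': r1 → r0
  read '1': r0 → r1
r0 -> r1 -> r0 -> r1 -> r0 -> r1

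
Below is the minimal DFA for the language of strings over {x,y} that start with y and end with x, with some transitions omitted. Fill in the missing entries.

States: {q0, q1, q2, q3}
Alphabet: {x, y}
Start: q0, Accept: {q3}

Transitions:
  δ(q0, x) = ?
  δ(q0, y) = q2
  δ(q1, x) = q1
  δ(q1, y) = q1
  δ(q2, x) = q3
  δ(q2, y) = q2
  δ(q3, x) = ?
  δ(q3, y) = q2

From the language and accept set, identify what each state tracks — q0: no input read; q1: started with x (dead); q2: started with y, last symbol y; q3: started with y, last symbol x.
Each missing δ(q, a) is the state matching the new tracked value after reading a.
δ(q0, x) = q1; δ(q3, x) = q3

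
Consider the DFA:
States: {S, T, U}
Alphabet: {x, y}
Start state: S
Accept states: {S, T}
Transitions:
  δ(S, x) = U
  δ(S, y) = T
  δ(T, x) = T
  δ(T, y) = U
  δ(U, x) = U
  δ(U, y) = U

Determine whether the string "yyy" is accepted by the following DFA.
Processing string "yyy":
  S --y--> T
  T --y--> U
  U --y--> U
Final state: U
Accept states: {S, T}
No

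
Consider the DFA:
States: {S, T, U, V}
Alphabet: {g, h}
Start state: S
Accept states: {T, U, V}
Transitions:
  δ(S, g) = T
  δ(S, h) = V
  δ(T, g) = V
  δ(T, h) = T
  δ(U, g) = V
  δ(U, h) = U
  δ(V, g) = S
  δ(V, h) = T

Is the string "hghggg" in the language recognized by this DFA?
Processing string "hghggg":
  S --h--> V
  V --g--> S
  S --h--> V
  V --g--> S
  S --g--> T
  T --g--> V
Final state: V
Accept states: {T, U, V}
Yes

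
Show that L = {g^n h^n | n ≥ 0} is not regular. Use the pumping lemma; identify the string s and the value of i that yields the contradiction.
Assume L is regular with pumping length p. Idea: pumping the g-block changes the count balance.
Choose s = g^p h^p (length 2p ≥ p). By the pumping lemma, s = xyz with |xy| ≤ p, |y| > 0. So y = g^k for some k > 0 (since xy is entirely within the g's). Pumping gives xy²z = g^(p+k) h^p, which is not in L since p+k ≠ p.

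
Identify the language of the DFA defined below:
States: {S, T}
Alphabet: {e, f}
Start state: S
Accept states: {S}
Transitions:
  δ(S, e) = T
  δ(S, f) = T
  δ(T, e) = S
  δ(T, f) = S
Testing a few strings:
  'e' → reject
  'ee' → accept
  'f' → reject
  'fef' → reject
State roles: S=even length so far; T=odd length so far
All strings over {e,f} of even length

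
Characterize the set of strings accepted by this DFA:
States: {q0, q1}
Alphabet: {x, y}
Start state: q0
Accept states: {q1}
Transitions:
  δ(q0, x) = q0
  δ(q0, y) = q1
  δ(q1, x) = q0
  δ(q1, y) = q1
Testing a few strings:
  'xxx' → reject
  'xx' → reject
  'xxy' → accept
  'yx' → reject
State roles: q0=last symbol not y; q1=last symbol is y
All strings over {x,y} ending with y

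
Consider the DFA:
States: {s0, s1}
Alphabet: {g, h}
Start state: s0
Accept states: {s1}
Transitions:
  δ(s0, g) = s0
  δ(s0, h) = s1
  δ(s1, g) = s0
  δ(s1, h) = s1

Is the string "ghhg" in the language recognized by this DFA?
Processing string "ghhg":
  s0 --g--> s0
  s0 --h--> s1
  s1 --h--> s1
  s1 --g--> s0
Final state: s0
Accept states: {s1}
No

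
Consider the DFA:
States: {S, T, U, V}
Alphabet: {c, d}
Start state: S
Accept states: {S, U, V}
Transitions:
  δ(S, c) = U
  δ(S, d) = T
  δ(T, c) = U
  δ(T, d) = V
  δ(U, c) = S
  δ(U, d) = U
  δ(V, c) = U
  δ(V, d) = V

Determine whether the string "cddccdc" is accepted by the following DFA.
Processing string "cddccdc":
  S --c--> U
  U --d--> U
  U --d--> U
  U --c--> S
  S --c--> U
  U --d--> U
  U --c--> S
Final state: S
Accept states: {S, U, V}
Yes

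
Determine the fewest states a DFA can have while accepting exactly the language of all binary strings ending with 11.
By Myhill–Nerode, count the distinguishable equivalence classes: 3 classes — one per longest suffix of the input that is a prefix of '11' (lengths 0 through 2); only the length-2 class is accepting.
3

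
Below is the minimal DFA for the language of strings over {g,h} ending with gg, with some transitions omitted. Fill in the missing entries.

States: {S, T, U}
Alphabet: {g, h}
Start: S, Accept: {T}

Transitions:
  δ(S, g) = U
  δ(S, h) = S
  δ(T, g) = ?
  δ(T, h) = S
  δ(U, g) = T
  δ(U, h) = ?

From the language and accept set, identify what each state tracks — S: last symbol not g; T: two trailing g's; U: one trailing g.
Each missing δ(q, a) is the state matching the new tracked value after reading a.
δ(T, g) = T; δ(U, h) = S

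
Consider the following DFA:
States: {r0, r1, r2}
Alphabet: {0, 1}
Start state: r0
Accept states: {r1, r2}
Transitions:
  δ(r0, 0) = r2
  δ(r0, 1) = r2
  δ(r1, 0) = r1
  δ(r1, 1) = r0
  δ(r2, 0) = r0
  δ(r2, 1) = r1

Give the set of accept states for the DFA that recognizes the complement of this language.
Complement accept states = All states \ Original accept states
= {r0, r1, r2} \ {r1, r2}
{r0}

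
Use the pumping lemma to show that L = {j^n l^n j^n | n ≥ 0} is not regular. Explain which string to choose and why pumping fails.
Assume L is regular with pumping length p. Idea: pumping the first j-block unbalances it against the other two.
Choose s = j^p l^p j^p ∈ L (|s| = 3p ≥ p). By the pumping lemma, s = xyz with |xy| ≤ p, |y| > 0, so y = j^k with k ≥ 1, inside the first j-block. Then xy²z = j^(p+k) l^p j^p. The first block has length p+k ≠ p, so the three block lengths are no longer equal and xy²z ∉ L.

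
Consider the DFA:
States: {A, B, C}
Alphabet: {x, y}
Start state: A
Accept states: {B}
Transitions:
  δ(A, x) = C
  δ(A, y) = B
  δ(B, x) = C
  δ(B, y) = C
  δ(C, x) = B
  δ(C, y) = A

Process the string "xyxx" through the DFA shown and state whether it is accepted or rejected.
Processing string "xyxx":
  A --x--> C
  C --y--> A
  A --x--> C
  C --x--> B
Final state: B
Accept states: {B}
Yes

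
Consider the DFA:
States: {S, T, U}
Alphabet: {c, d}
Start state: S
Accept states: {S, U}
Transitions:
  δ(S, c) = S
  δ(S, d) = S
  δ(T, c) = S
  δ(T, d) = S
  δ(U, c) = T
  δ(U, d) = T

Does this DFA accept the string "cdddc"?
Processing string "cdddc":
  S --c--> S
  S --d--> S
  S --d--> S
  S --d--> S
  S --c--> S
Final state: S
Accept states: {S, U}
Yes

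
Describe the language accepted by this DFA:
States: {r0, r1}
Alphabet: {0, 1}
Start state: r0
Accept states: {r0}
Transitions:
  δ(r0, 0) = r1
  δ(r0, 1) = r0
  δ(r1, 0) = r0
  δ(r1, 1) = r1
Testing a few strings:
  '00' → accept
  '011' → reject
  '1' → accept
  '000' → reject
State roles: r0=even number of 0's so far; r1=odd number of 0's so far
All binary strings with an even number of 0's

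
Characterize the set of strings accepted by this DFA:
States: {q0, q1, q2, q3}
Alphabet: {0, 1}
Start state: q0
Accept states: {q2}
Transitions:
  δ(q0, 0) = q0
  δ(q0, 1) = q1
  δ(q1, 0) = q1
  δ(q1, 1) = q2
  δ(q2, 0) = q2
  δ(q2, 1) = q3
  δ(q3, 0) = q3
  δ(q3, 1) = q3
Testing a few strings:
  '111' → reject
  '10' → reject
  '0' → reject
  '101' → accept
State roles: q0=zero 1's; q1=one 1; q2=two 1's; q3=≥ three 1's (dead)
All binary strings containing exactly two 1's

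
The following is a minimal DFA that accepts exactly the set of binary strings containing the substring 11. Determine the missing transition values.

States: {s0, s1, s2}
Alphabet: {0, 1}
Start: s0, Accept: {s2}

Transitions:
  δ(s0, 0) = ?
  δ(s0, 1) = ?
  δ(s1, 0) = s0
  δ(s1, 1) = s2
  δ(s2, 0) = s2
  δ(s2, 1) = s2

From the language and accept set, identify what each state tracks — s0: no progress toward 11; s1: one trailing 1; s2: substring 11 seen.
Each missing δ(q, a) is the state matching the new tracked value after reading a.
δ(s0, 0) = s0; δ(s0, 1) = s1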